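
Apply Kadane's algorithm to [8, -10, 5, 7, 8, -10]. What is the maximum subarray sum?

Using Kadane's algorithm on [8, -10, 5, 7, 8, -10]:

Scanning through the array:
Position 1 (value -10): max_ending_here = -2, max_so_far = 8
Position 2 (value 5): max_ending_here = 5, max_so_far = 8
Position 3 (value 7): max_ending_here = 12, max_so_far = 12
Position 4 (value 8): max_ending_here = 20, max_so_far = 20
Position 5 (value -10): max_ending_here = 10, max_so_far = 20

Maximum subarray: [5, 7, 8]
Maximum sum: 20

The maximum subarray is [5, 7, 8] with sum 20. This subarray runs from index 2 to index 4.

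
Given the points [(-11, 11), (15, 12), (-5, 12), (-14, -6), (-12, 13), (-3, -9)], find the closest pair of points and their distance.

Computing all pairwise distances among 6 points:

d((-11, 11), (15, 12)) = 26.0192
d((-11, 11), (-5, 12)) = 6.0828
d((-11, 11), (-14, -6)) = 17.2627
d((-11, 11), (-12, 13)) = 2.2361 <-- minimum
d((-11, 11), (-3, -9)) = 21.5407
d((15, 12), (-5, 12)) = 20.0
d((15, 12), (-14, -6)) = 34.1321
d((15, 12), (-12, 13)) = 27.0185
d((15, 12), (-3, -9)) = 27.6586
d((-5, 12), (-14, -6)) = 20.1246
d((-5, 12), (-12, 13)) = 7.0711
d((-5, 12), (-3, -9)) = 21.095
d((-14, -6), (-12, 13)) = 19.105
d((-14, -6), (-3, -9)) = 11.4018
d((-12, 13), (-3, -9)) = 23.7697

Closest pair: (-11, 11) and (-12, 13) with distance 2.2361

The closest pair is (-11, 11) and (-12, 13) with Euclidean distance 2.2361. For 6 points, brute-force pairwise comparison is shown above. For large n, the divide-and-conquer algorithm (sort by x, recurse on halves, check the dividing strip) achieves O(n log n).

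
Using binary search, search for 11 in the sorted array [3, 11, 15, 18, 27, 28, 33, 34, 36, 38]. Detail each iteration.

Binary search for 11 in [3, 11, 15, 18, 27, 28, 33, 34, 36, 38]:

lo=0, hi=9, mid=4, arr[mid]=27 -> 27 > 11, search left half
lo=0, hi=3, mid=1, arr[mid]=11 -> Found target at index 1!

Binary search finds 11 at index 1 after 2 comparisons. The search repeatedly halves the search space by comparing with the middle element.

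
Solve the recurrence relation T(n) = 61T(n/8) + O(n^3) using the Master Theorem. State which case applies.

Master Theorem for T(n) = 61T(n/8) + O(n^3):

a = 61, b = 8, c = 3
log_b(a) = log_8(61) = 1.9769

Case 3: c = 3 > log_8(61) = 1.9769
T(n) = O(n^3) = O(n^3)

For T(n) = 61T(n/8) + O(n^3): log_8(61) = 1.9769. This is Case 3 of the Master Theorem (c > log_b(a), work dominated by root), giving O(n^3).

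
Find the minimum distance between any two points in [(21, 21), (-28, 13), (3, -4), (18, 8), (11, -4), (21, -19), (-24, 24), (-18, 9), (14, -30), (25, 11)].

Computing all pairwise distances among 10 points:

d((21, 21), (-28, 13)) = 49.6488
d((21, 21), (3, -4)) = 30.8058
d((21, 21), (18, 8)) = 13.3417
d((21, 21), (11, -4)) = 26.9258
d((21, 21), (21, -19)) = 40.0
d((21, 21), (-24, 24)) = 45.0999
d((21, 21), (-18, 9)) = 40.8044
d((21, 21), (14, -30)) = 51.4782
d((21, 21), (25, 11)) = 10.7703
d((-28, 13), (3, -4)) = 35.3553
d((-28, 13), (18, 8)) = 46.2709
d((-28, 13), (11, -4)) = 42.5441
d((-28, 13), (21, -19)) = 58.5235
d((-28, 13), (-24, 24)) = 11.7047
d((-28, 13), (-18, 9)) = 10.7703
d((-28, 13), (14, -30)) = 60.1082
d((-28, 13), (25, 11)) = 53.0377
d((3, -4), (18, 8)) = 19.2094
d((3, -4), (11, -4)) = 8.0
d((3, -4), (21, -19)) = 23.4307
d((3, -4), (-24, 24)) = 38.8973
d((3, -4), (-18, 9)) = 24.6982
d((3, -4), (14, -30)) = 28.2312
d((3, -4), (25, 11)) = 26.6271
d((18, 8), (11, -4)) = 13.8924
d((18, 8), (21, -19)) = 27.1662
d((18, 8), (-24, 24)) = 44.9444
d((18, 8), (-18, 9)) = 36.0139
d((18, 8), (14, -30)) = 38.2099
d((18, 8), (25, 11)) = 7.6158 <-- minimum
d((11, -4), (21, -19)) = 18.0278
d((11, -4), (-24, 24)) = 44.8219
d((11, -4), (-18, 9)) = 31.7805
d((11, -4), (14, -30)) = 26.1725
d((11, -4), (25, 11)) = 20.5183
d((21, -19), (-24, 24)) = 62.2415
d((21, -19), (-18, 9)) = 48.0104
d((21, -19), (14, -30)) = 13.0384
d((21, -19), (25, 11)) = 30.2655
d((-24, 24), (-18, 9)) = 16.1555
d((-24, 24), (14, -30)) = 66.0303
d((-24, 24), (25, 11)) = 50.6952
d((-18, 9), (14, -30)) = 50.448
d((-18, 9), (25, 11)) = 43.0465
d((14, -30), (25, 11)) = 42.45

Closest pair: (18, 8) and (25, 11) with distance 7.6158

The closest pair is (18, 8) and (25, 11) with Euclidean distance 7.6158. For 10 points, brute-force pairwise comparison is shown above. For large n, the divide-and-conquer algorithm (sort by x, recurse on halves, check the dividing strip) achieves O(n log n).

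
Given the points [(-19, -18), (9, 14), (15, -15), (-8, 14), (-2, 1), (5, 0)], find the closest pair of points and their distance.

Computing all pairwise distances among 6 points:

d((-19, -18), (9, 14)) = 42.5206
d((-19, -18), (15, -15)) = 34.1321
d((-19, -18), (-8, 14)) = 33.8378
d((-19, -18), (-2, 1)) = 25.4951
d((-19, -18), (5, 0)) = 30.0
d((9, 14), (15, -15)) = 29.6142
d((9, 14), (-8, 14)) = 17.0
d((9, 14), (-2, 1)) = 17.0294
d((9, 14), (5, 0)) = 14.5602
d((15, -15), (-8, 14)) = 37.0135
d((15, -15), (-2, 1)) = 23.3452
d((15, -15), (5, 0)) = 18.0278
d((-8, 14), (-2, 1)) = 14.3178
d((-8, 14), (5, 0)) = 19.105
d((-2, 1), (5, 0)) = 7.0711 <-- minimum

Closest pair: (-2, 1) and (5, 0) with distance 7.0711

The closest pair is (-2, 1) and (5, 0) with Euclidean distance 7.0711. For 6 points, brute-force pairwise comparison is shown above. For large n, the divide-and-conquer algorithm (sort by x, recurse on halves, check the dividing strip) achieves O(n log n).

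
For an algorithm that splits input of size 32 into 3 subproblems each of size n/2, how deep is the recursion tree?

For divide and conquer with division factor 2:

Problem sizes at each level:
Level 0: 32
Level 1: 16
Level 2: 8
Level 3: 4
Level 4: 2
Level 5: 1

The root is level 0 and the size-1 base case is level 5 (the tree spans levels 0 through 5, i.e. 6 levels counting the root), so the depth is the number of divisions: log_2(32) = 5

The recursion tree depth is log_2(32) = 5. At each level, the problem size is divided by 2, so it takes 5 divisions to reduce to a base case of size 1. The algorithm makes 3 recursive calls at each level.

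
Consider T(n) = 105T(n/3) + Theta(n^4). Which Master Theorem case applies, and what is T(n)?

Master Theorem for T(n) = 105T(n/3) + O(n^4):

a = 105, b = 3, c = 4
log_b(a) = log_3(105) = 4.2362

Case 1: c = 4 < log_3(105) = 4.2362
T(n) = O(n^(log_3 105))

For T(n) = 105T(n/3) + O(n^4): log_3(105) = 4.2362. This is Case 1 of the Master Theorem (c < log_b(a), work dominated by leaves), giving O(n^(log_3 105)).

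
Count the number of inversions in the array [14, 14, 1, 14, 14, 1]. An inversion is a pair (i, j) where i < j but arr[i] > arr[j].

Finding inversions in [14, 14, 1, 14, 14, 1]:

(0, 2): arr[0]=14 > arr[2]=1
(0, 5): arr[0]=14 > arr[5]=1
(1, 2): arr[1]=14 > arr[2]=1
(1, 5): arr[1]=14 > arr[5]=1
(3, 5): arr[3]=14 > arr[5]=1
(4, 5): arr[4]=14 > arr[5]=1

Total inversions: 6

The array has 6 inversion(s): (0,2), (0,5), (1,2), (1,5), (3,5), (4,5). Each pair (i,j) satisfies i < j and arr[i] > arr[j].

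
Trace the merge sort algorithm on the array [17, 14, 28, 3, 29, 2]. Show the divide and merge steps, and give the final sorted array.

Merge sort trace:

Split: [17, 14, 28, 3, 29, 2] -> [17, 14, 28] and [3, 29, 2]
  Split: [17, 14, 28] -> [17] and [14, 28]
    Split: [14, 28] -> [14] and [28]
    Merge: [14] + [28] -> [14, 28]
  Merge: [17] + [14, 28] -> [14, 17, 28]
  Split: [3, 29, 2] -> [3] and [29, 2]
    Split: [29, 2] -> [29] and [2]
    Merge: [29] + [2] -> [2, 29]
  Merge: [3] + [2, 29] -> [2, 3, 29]
Merge: [14, 17, 28] + [2, 3, 29] -> [2, 3, 14, 17, 28, 29]

Final sorted array: [2, 3, 14, 17, 28, 29]

The merge sort proceeds by recursively splitting the array and merging sorted halves.
After all merges, the sorted array is [2, 3, 14, 17, 28, 29].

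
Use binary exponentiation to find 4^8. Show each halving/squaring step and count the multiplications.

Computing 4^8 by squaring (build up from 4^1; each line after the first costs one multiplication):

4^1 = 4
4^2 = (4^1)^2 = 4^2 = 16
4^4 = (4^2)^2 = 16^2 = 256
4^8 = (4^4)^2 = 256^2 = 65536

Result: 65536
Multiplications needed: 3 (3 lines after 4^1)

4^8 = 65536. Using exponentiation by squaring, this requires 3 multiplications. The key idea: if the exponent is even, square the half-power; if odd, multiply by the base once.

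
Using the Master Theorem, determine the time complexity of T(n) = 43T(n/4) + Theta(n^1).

Master Theorem for T(n) = 43T(n/4) + O(n^1):

a = 43, b = 4, c = 1
log_b(a) = log_4(43) = 2.7131

Case 1: c = 1 < log_4(43) = 2.7131
T(n) = O(n^(log_4 43))

For T(n) = 43T(n/4) + O(n^1): log_4(43) = 2.7131. This is Case 1 of the Master Theorem (c < log_b(a), work dominated by leaves), giving O(n^(log_4 43)).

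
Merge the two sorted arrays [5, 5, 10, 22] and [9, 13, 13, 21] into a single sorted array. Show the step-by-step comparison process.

Merging process:

Compare 5 vs 9: take 5 from left. Merged: [5]
Compare 5 vs 9: take 5 from left. Merged: [5, 5]
Compare 10 vs 9: take 9 from right. Merged: [5, 5, 9]
Compare 10 vs 13: take 10 from left. Merged: [5, 5, 9, 10]
Compare 22 vs 13: take 13 from right. Merged: [5, 5, 9, 10, 13]
Compare 22 vs 13: take 13 from right. Merged: [5, 5, 9, 10, 13, 13]
Compare 22 vs 21: take 21 from right. Merged: [5, 5, 9, 10, 13, 13, 21]
Append remaining from left: [22]. Merged: [5, 5, 9, 10, 13, 13, 21, 22]

Final merged array: [5, 5, 9, 10, 13, 13, 21, 22]
Total comparisons: 7

The merged array is [5, 5, 9, 10, 13, 13, 21, 22], requiring 7 comparisons. The merge step runs in O(n) time where n is the total number of elements.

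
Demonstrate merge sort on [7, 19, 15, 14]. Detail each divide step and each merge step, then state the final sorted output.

Merge sort trace:

Split: [7, 19, 15, 14] -> [7, 19] and [15, 14]
  Split: [7, 19] -> [7] and [19]
  Merge: [7] + [19] -> [7, 19]
  Split: [15, 14] -> [15] and [14]
  Merge: [15] + [14] -> [14, 15]
Merge: [7, 19] + [14, 15] -> [7, 14, 15, 19]

Final sorted array: [7, 14, 15, 19]

The merge sort proceeds by recursively splitting the array and merging sorted halves.
After all merges, the sorted array is [7, 14, 15, 19].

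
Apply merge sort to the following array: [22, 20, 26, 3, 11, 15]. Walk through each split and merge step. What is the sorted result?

Merge sort trace:

Split: [22, 20, 26, 3, 11, 15] -> [22, 20, 26] and [3, 11, 15]
  Split: [22, 20, 26] -> [22] and [20, 26]
    Split: [20, 26] -> [20] and [26]
    Merge: [20] + [26] -> [20, 26]
  Merge: [22] + [20, 26] -> [20, 22, 26]
  Split: [3, 11, 15] -> [3] and [11, 15]
    Split: [11, 15] -> [11] and [15]
    Merge: [11] + [15] -> [11, 15]
  Merge: [3] + [11, 15] -> [3, 11, 15]
Merge: [20, 22, 26] + [3, 11, 15] -> [3, 11, 15, 20, 22, 26]

Final sorted array: [3, 11, 15, 20, 22, 26]

The merge sort proceeds by recursively splitting the array and merging sorted halves.
After all merges, the sorted array is [3, 11, 15, 20, 22, 26].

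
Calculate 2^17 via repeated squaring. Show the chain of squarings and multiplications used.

Computing 2^17 by squaring (build up from 2^1; each line after the first costs one multiplication):

2^1 = 2
2^2 = (2^1)^2 = 2^2 = 4
2^4 = (2^2)^2 = 4^2 = 16
2^8 = (2^4)^2 = 16^2 = 256
2^16 = (2^8)^2 = 256^2 = 65536
2^17 = 2 * 2^16 = 2 * 65536 = 131072

Result: 131072
Multiplications needed: 5 (5 lines after 2^1)

2^17 = 131072. Using exponentiation by squaring, this requires 5 multiplications. The key idea: if the exponent is even, square the half-power; if odd, multiply by the base once.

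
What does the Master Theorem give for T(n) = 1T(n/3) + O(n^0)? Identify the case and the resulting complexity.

Master Theorem for T(n) = 1T(n/3) + O(n^0):

a = 1, b = 3, c = 0
log_b(a) = log_3(1) = 0.0000

Case 2: c = 0 = log_3(1) = 0.0000
T(n) = O(n^0 log n) = O(log n)

For T(n) = 1T(n/3) + O(n^0): log_3(1) = 0.0000. This is Case 2 of the Master Theorem (c = log_b(a), equal work at all levels), giving O(log n).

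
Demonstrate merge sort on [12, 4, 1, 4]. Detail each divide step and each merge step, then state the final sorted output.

Merge sort trace:

Split: [12, 4, 1, 4] -> [12, 4] and [1, 4]
  Split: [12, 4] -> [12] and [4]
  Merge: [12] + [4] -> [4, 12]
  Split: [1, 4] -> [1] and [4]
  Merge: [1] + [4] -> [1, 4]
Merge: [4, 12] + [1, 4] -> [1, 4, 4, 12]

Final sorted array: [1, 4, 4, 12]

The merge sort proceeds by recursively splitting the array and merging sorted halves.
After all merges, the sorted array is [1, 4, 4, 12].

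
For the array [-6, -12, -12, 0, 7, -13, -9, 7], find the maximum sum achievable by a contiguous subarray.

Using Kadane's algorithm on [-6, -12, -12, 0, 7, -13, -9, 7]:

Scanning through the array:
Position 1 (value -12): max_ending_here = -12, max_so_far = -6
Position 2 (value -12): max_ending_here = -12, max_so_far = -6
Position 3 (value 0): max_ending_here = 0, max_so_far = 0
Position 4 (value 7): max_ending_here = 7, max_so_far = 7
Position 5 (value -13): max_ending_here = -6, max_so_far = 7
Position 6 (value -9): max_ending_here = -9, max_so_far = 7
Position 7 (value 7): max_ending_here = 7, max_so_far = 7

Maximum subarray: [0, 7]
Maximum sum: 7

The maximum subarray is [0, 7] with sum 7. This subarray runs from index 3 to index 4.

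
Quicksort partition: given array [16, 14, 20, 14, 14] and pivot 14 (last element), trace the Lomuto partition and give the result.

Lomuto partition with pivot = 14:

Initial array: [16, 14, 20, 14, 14]

arr[0]=16 > 14: no swap
arr[1]=14 <= 14: swap with position 0, array becomes [14, 16, 20, 14, 14]
arr[2]=20 > 14: no swap
arr[3]=14 <= 14: swap with position 1, array becomes [14, 14, 20, 16, 14]

Place pivot at position 2: [14, 14, 14, 16, 20]
Pivot position: 2

After partitioning with pivot 14, the array becomes [14, 14, 14, 16, 20]. The pivot is placed at index 2. All elements to the left of the pivot are <= 14, and all elements to the right are > 14.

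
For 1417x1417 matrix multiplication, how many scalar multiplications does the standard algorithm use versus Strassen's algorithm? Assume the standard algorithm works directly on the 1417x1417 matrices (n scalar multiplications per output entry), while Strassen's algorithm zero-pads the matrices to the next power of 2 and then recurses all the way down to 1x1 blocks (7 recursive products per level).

Matrix multiplication for 1417x1417 matrices:

Strassen's algorithm requires power-of-2 dimensions. Pad 1417x1417 to 2048x2048 (next power of 2).

Standard algorithm: 1417^3 = 2845178713 multiplications
Strassen's algorithm: 7^(log2(2048)) = 7^11 = 1977326743 multiplications
Savings: 2845178713 - 1977326743 = 867851970 multiplications

Standard: 2845178713 multiplications (1417^3). Strassen: 1977326743 multiplications (7^11, after padding to 2048x2048). Strassen reduces 8 recursive multiplications to 7 at each level.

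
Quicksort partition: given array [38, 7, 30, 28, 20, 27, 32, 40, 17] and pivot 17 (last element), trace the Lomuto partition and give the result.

Lomuto partition with pivot = 17:

Initial array: [38, 7, 30, 28, 20, 27, 32, 40, 17]

arr[0]=38 > 17: no swap
arr[1]=7 <= 17: swap with position 0, array becomes [7, 38, 30, 28, 20, 27, 32, 40, 17]
arr[2]=30 > 17: no swap
arr[3]=28 > 17: no swap
arr[4]=20 > 17: no swap
arr[5]=27 > 17: no swap
arr[6]=32 > 17: no swap
arr[7]=40 > 17: no swap

Place pivot at position 1: [7, 17, 30, 28, 20, 27, 32, 40, 38]
Pivot position: 1

After partitioning with pivot 17, the array becomes [7, 17, 30, 28, 20, 27, 32, 40, 38]. The pivot is placed at index 1. All elements to the left of the pivot are <= 17, and all elements to the right are > 17.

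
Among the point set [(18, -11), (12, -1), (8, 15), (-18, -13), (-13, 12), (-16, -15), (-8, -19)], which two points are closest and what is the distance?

Computing all pairwise distances among 7 points:

d((18, -11), (12, -1)) = 11.6619
d((18, -11), (8, 15)) = 27.8568
d((18, -11), (-18, -13)) = 36.0555
d((18, -11), (-13, 12)) = 38.6005
d((18, -11), (-16, -15)) = 34.2345
d((18, -11), (-8, -19)) = 27.2029
d((12, -1), (8, 15)) = 16.4924
d((12, -1), (-18, -13)) = 32.311
d((12, -1), (-13, 12)) = 28.178
d((12, -1), (-16, -15)) = 31.305
d((12, -1), (-8, -19)) = 26.9072
d((8, 15), (-18, -13)) = 38.2099
d((8, 15), (-13, 12)) = 21.2132
d((8, 15), (-16, -15)) = 38.4187
d((8, 15), (-8, -19)) = 37.5766
d((-18, -13), (-13, 12)) = 25.4951
d((-18, -13), (-16, -15)) = 2.8284 <-- minimum
d((-18, -13), (-8, -19)) = 11.6619
d((-13, 12), (-16, -15)) = 27.1662
d((-13, 12), (-8, -19)) = 31.4006
d((-16, -15), (-8, -19)) = 8.9443

Closest pair: (-18, -13) and (-16, -15) with distance 2.8284

The closest pair is (-18, -13) and (-16, -15) with Euclidean distance 2.8284. For 7 points, brute-force pairwise comparison is shown above. For large n, the divide-and-conquer algorithm (sort by x, recurse on halves, check the dividing strip) achieves O(n log n).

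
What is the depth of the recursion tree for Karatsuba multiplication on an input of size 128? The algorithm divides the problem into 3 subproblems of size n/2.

For divide and conquer with division factor 2:

Problem sizes at each level:
Level 0: 128
Level 1: 64
Level 2: 32
Level 3: 16
Level 4: 8
Level 5: 4
Level 6: 2
Level 7: 1

The root is level 0 and the size-1 base case is level 7 (the tree spans levels 0 through 7, i.e. 8 levels counting the root), so the depth is the number of divisions: log_2(128) = 7

The recursion tree depth is log_2(128) = 7. At each level, the problem size is divided by 2, so it takes 7 divisions to reduce to a base case of size 1. The algorithm makes 3 recursive calls at each level.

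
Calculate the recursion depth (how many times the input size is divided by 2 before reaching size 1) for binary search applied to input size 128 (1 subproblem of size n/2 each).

For divide and conquer with division factor 2:

Problem sizes at each level:
Level 0: 128
Level 1: 64
Level 2: 32
Level 3: 16
Level 4: 8
Level 5: 4
Level 6: 2
Level 7: 1

The root is level 0 and the size-1 base case is level 7 (the tree spans levels 0 through 7, i.e. 8 levels counting the root), so the depth is the number of divisions: log_2(128) = 7

The recursion tree depth is log_2(128) = 7. At each level, the problem size is divided by 2, so it takes 7 divisions to reduce to a base case of size 1. The algorithm makes 1 recursive call at each level.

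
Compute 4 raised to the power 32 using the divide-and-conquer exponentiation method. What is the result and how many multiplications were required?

Computing 4^32 by squaring (build up from 4^1; each line after the first costs one multiplication):

4^1 = 4
4^2 = (4^1)^2 = 4^2 = 16
4^4 = (4^2)^2 = 16^2 = 256
4^8 = (4^4)^2 = 256^2 = 65536
4^16 = (4^8)^2 = 65536^2 = 4294967296
4^32 = (4^16)^2 = 4294967296^2 = 18446744073709551616

Result: 18446744073709551616
Multiplications needed: 5 (5 lines after 4^1)

4^32 = 18446744073709551616. Using exponentiation by squaring, this requires 5 multiplications. The key idea: if the exponent is even, square the half-power; if odd, multiply by the base once.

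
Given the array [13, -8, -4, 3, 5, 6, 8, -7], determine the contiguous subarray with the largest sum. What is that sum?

Using Kadane's algorithm on [13, -8, -4, 3, 5, 6, 8, -7]:

Scanning through the array:
Position 1 (value -8): max_ending_here = 5, max_so_far = 13
Position 2 (value -4): max_ending_here = 1, max_so_far = 13
Position 3 (value 3): max_ending_here = 4, max_so_far = 13
Position 4 (value 5): max_ending_here = 9, max_so_far = 13
Position 5 (value 6): max_ending_here = 15, max_so_far = 15
Position 6 (value 8): max_ending_here = 23, max_so_far = 23
Position 7 (value -7): max_ending_here = 16, max_so_far = 23

Maximum subarray: [13, -8, -4, 3, 5, 6, 8]
Maximum sum: 23

The maximum subarray is [13, -8, -4, 3, 5, 6, 8] with sum 23. This subarray runs from index 0 to index 6.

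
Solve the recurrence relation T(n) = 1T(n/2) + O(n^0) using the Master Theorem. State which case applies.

Master Theorem for T(n) = 1T(n/2) + O(n^0):

a = 1, b = 2, c = 0
log_b(a) = log_2(1) = 0.0000

Case 2: c = 0 = log_2(1) = 0.0000
T(n) = O(n^0 log n) = O(log n)

For T(n) = 1T(n/2) + O(n^0): log_2(1) = 0.0000. This is Case 2 of the Master Theorem (c = log_b(a), equal work at all levels), giving O(log n).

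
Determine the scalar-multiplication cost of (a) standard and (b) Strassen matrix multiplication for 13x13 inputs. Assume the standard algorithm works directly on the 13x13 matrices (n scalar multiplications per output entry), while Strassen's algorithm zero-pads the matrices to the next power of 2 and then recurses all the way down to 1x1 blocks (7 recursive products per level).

Matrix multiplication for 13x13 matrices:

Strassen's algorithm requires power-of-2 dimensions. Pad 13x13 to 16x16 (next power of 2).

Standard algorithm: 13^3 = 2197 multiplications
Strassen's algorithm: 7^(log2(16)) = 7^4 = 2401 multiplications
Difference: 2197 - 2401 = -204 (Strassen uses MORE here due to padding overhead — for small or just-over-power-of-2 n, padding can outweigh the per-level savings)

Standard: 2197 multiplications (13^3). Strassen: 2401 multiplications (7^4, after padding to 16x16). Strassen reduces 8 recursive multiplications to 7 at each level.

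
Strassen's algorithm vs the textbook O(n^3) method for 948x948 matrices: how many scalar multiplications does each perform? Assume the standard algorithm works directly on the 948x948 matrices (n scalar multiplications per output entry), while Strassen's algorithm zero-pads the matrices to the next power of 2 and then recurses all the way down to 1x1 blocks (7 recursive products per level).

Matrix multiplication for 948x948 matrices:

Strassen's algorithm requires power-of-2 dimensions. Pad 948x948 to 1024x1024 (next power of 2).

Standard algorithm: 948^3 = 851971392 multiplications
Strassen's algorithm: 7^(log2(1024)) = 7^10 = 282475249 multiplications
Savings: 851971392 - 282475249 = 569496143 multiplications

Standard: 851971392 multiplications (948^3). Strassen: 282475249 multiplications (7^10, after padding to 1024x1024). Strassen reduces 8 recursive multiplications to 7 at each level.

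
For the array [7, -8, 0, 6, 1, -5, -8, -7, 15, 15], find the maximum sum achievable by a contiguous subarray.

Using Kadane's algorithm on [7, -8, 0, 6, 1, -5, -8, -7, 15, 15]:

Scanning through the array:
Position 1 (value -8): max_ending_here = -1, max_so_far = 7
Position 2 (value 0): max_ending_here = 0, max_so_far = 7
Position 3 (value 6): max_ending_here = 6, max_so_far = 7
Position 4 (value 1): max_ending_here = 7, max_so_far = 7
Position 5 (value -5): max_ending_here = 2, max_so_far = 7
Position 6 (value -8): max_ending_here = -6, max_so_far = 7
Position 7 (value -7): max_ending_here = -7, max_so_far = 7
Position 8 (value 15): max_ending_here = 15, max_so_far = 15
Position 9 (value 15): max_ending_here = 30, max_so_far = 30

Maximum subarray: [15, 15]
Maximum sum: 30

The maximum subarray is [15, 15] with sum 30. This subarray runs from index 8 to index 9.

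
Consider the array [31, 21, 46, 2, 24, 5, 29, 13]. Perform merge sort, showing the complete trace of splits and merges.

Merge sort trace:

Split: [31, 21, 46, 2, 24, 5, 29, 13] -> [31, 21, 46, 2] and [24, 5, 29, 13]
  Split: [31, 21, 46, 2] -> [31, 21] and [46, 2]
    Split: [31, 21] -> [31] and [21]
    Merge: [31] + [21] -> [21, 31]
    Split: [46, 2] -> [46] and [2]
    Merge: [46] + [2] -> [2, 46]
  Merge: [21, 31] + [2, 46] -> [2, 21, 31, 46]
  Split: [24, 5, 29, 13] -> [24, 5] and [29, 13]
    Split: [24, 5] -> [24] and [5]
    Merge: [24] + [5] -> [5, 24]
    Split: [29, 13] -> [29] and [13]
    Merge: [29] + [13] -> [13, 29]
  Merge: [5, 24] + [13, 29] -> [5, 13, 24, 29]
Merge: [2, 21, 31, 46] + [5, 13, 24, 29] -> [2, 5, 13, 21, 24, 29, 31, 46]

Final sorted array: [2, 5, 13, 21, 24, 29, 31, 46]

The merge sort proceeds by recursively splitting the array and merging sorted halves.
After all merges, the sorted array is [2, 5, 13, 21, 24, 29, 31, 46].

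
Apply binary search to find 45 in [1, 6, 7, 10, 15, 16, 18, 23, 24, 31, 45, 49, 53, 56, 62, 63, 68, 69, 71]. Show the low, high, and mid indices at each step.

Binary search for 45 in [1, 6, 7, 10, 15, 16, 18, 23, 24, 31, 45, 49, 53, 56, 62, 63, 68, 69, 71]:

lo=0, hi=18, mid=9, arr[mid]=31 -> 31 < 45, search right half
lo=10, hi=18, mid=14, arr[mid]=62 -> 62 > 45, search left half
lo=10, hi=13, mid=11, arr[mid]=49 -> 49 > 45, search left half
lo=10, hi=10, mid=10, arr[mid]=45 -> Found target at index 10!

Binary search finds 45 at index 10 after 4 comparisons. The search repeatedly halves the search space by comparing with the middle element.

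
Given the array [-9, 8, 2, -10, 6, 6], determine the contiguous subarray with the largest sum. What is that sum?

Using Kadane's algorithm on [-9, 8, 2, -10, 6, 6]:

Scanning through the array:
Position 1 (value 8): max_ending_here = 8, max_so_far = 8
Position 2 (value 2): max_ending_here = 10, max_so_far = 10
Position 3 (value -10): max_ending_here = 0, max_so_far = 10
Position 4 (value 6): max_ending_here = 6, max_so_far = 10
Position 5 (value 6): max_ending_here = 12, max_so_far = 12

Maximum subarray: [8, 2, -10, 6, 6]
Maximum sum: 12

The maximum subarray is [8, 2, -10, 6, 6] with sum 12. This subarray runs from index 1 to index 5.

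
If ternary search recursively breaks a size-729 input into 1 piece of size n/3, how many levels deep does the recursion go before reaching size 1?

For divide and conquer with division factor 3:

Problem sizes at each level:
Level 0: 729
Level 1: 243
Level 2: 81
Level 3: 27
Level 4: 9
Level 5: 3
Level 6: 1

The root is level 0 and the size-1 base case is level 6 (the tree spans levels 0 through 6, i.e. 7 levels counting the root), so the depth is the number of divisions: log_3(729) = 6

The recursion tree depth is log_3(729) = 6. At each level, the problem size is divided by 3, so it takes 6 divisions to reduce to a base case of size 1. The algorithm makes 1 recursive call at each level.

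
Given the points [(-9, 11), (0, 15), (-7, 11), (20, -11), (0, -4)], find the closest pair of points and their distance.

Computing all pairwise distances among 5 points:

d((-9, 11), (0, 15)) = 9.8489
d((-9, 11), (-7, 11)) = 2.0 <-- minimum
d((-9, 11), (20, -11)) = 36.4005
d((-9, 11), (0, -4)) = 17.4929
d((0, 15), (-7, 11)) = 8.0623
d((0, 15), (20, -11)) = 32.8024
d((0, 15), (0, -4)) = 19.0
d((-7, 11), (20, -11)) = 34.8281
d((-7, 11), (0, -4)) = 16.5529
d((20, -11), (0, -4)) = 21.1896

Closest pair: (-9, 11) and (-7, 11) with distance 2.0

The closest pair is (-9, 11) and (-7, 11) with Euclidean distance 2.0. For 5 points, brute-force pairwise comparison is shown above. For large n, the divide-and-conquer algorithm (sort by x, recurse on halves, check the dividing strip) achieves O(n log n).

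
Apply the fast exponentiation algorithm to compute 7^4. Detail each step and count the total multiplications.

Computing 7^4 by squaring (build up from 7^1; each line after the first costs one multiplication):

7^1 = 7
7^2 = (7^1)^2 = 7^2 = 49
7^4 = (7^2)^2 = 49^2 = 2401

Result: 2401
Multiplications needed: 2 (2 lines after 7^1)

7^4 = 2401. Using exponentiation by squaring, this requires 2 multiplications. The key idea: if the exponent is even, square the half-power; if odd, multiply by the base once.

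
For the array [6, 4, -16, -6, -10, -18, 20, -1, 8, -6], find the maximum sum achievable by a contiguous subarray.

Using Kadane's algorithm on [6, 4, -16, -6, -10, -18, 20, -1, 8, -6]:

Scanning through the array:
Position 1 (value 4): max_ending_here = 10, max_so_far = 10
Position 2 (value -16): max_ending_here = -6, max_so_far = 10
Position 3 (value -6): max_ending_here = -6, max_so_far = 10
Position 4 (value -10): max_ending_here = -10, max_so_far = 10
Position 5 (value -18): max_ending_here = -18, max_so_far = 10
Position 6 (value 20): max_ending_here = 20, max_so_far = 20
Position 7 (value -1): max_ending_here = 19, max_so_far = 20
Position 8 (value 8): max_ending_here = 27, max_so_far = 27
Position 9 (value -6): max_ending_here = 21, max_so_far = 27

Maximum subarray: [20, -1, 8]
Maximum sum: 27

The maximum subarray is [20, -1, 8] with sum 27. This subarray runs from index 6 to index 8.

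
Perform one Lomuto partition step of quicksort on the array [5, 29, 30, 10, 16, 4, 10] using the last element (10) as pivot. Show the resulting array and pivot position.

Lomuto partition with pivot = 10:

Initial array: [5, 29, 30, 10, 16, 4, 10]

arr[0]=5 <= 10: swap with position 0, array becomes [5, 29, 30, 10, 16, 4, 10]
arr[1]=29 > 10: no swap
arr[2]=30 > 10: no swap
arr[3]=10 <= 10: swap with position 1, array becomes [5, 10, 30, 29, 16, 4, 10]
arr[4]=16 > 10: no swap
arr[5]=4 <= 10: swap with position 2, array becomes [5, 10, 4, 29, 16, 30, 10]

Place pivot at position 3: [5, 10, 4, 10, 16, 30, 29]
Pivot position: 3

After partitioning with pivot 10, the array becomes [5, 10, 4, 10, 16, 30, 29]. The pivot is placed at index 3. All elements to the left of the pivot are <= 10, and all elements to the right are > 10.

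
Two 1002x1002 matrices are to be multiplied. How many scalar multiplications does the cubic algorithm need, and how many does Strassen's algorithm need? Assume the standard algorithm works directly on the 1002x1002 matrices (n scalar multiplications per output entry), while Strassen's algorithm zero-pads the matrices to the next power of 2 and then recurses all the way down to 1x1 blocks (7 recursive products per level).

Matrix multiplication for 1002x1002 matrices:

Strassen's algorithm requires power-of-2 dimensions. Pad 1002x1002 to 1024x1024 (next power of 2).

Standard algorithm: 1002^3 = 1006012008 multiplications
Strassen's algorithm: 7^(log2(1024)) = 7^10 = 282475249 multiplications
Savings: 1006012008 - 282475249 = 723536759 multiplications

Standard: 1006012008 multiplications (1002^3). Strassen: 282475249 multiplications (7^10, after padding to 1024x1024). Strassen reduces 8 recursive multiplications to 7 at each level.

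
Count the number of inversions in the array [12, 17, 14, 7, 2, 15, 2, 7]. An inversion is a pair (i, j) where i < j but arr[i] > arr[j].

Finding inversions in [12, 17, 14, 7, 2, 15, 2, 7]:

(0, 3): arr[0]=12 > arr[3]=7
(0, 4): arr[0]=12 > arr[4]=2
(0, 6): arr[0]=12 > arr[6]=2
(0, 7): arr[0]=12 > arr[7]=7
(1, 2): arr[1]=17 > arr[2]=14
(1, 3): arr[1]=17 > arr[3]=7
(1, 4): arr[1]=17 > arr[4]=2
(1, 5): arr[1]=17 > arr[5]=15
(1, 6): arr[1]=17 > arr[6]=2
(1, 7): arr[1]=17 > arr[7]=7
(2, 3): arr[2]=14 > arr[3]=7
(2, 4): arr[2]=14 > arr[4]=2
(2, 6): arr[2]=14 > arr[6]=2
(2, 7): arr[2]=14 > arr[7]=7
(3, 4): arr[3]=7 > arr[4]=2
(3, 6): arr[3]=7 > arr[6]=2
(5, 6): arr[5]=15 > arr[6]=2
(5, 7): arr[5]=15 > arr[7]=7

Total inversions: 18

The array has 18 inversion(s): (0,3), (0,4), (0,6), (0,7), (1,2), (1,3), (1,4), (1,5), (1,6), (1,7), (2,3), (2,4), (2,6), (2,7), (3,4), (3,6), (5,6), (5,7). Each pair (i,j) satisfies i < j and arr[i] > arr[j].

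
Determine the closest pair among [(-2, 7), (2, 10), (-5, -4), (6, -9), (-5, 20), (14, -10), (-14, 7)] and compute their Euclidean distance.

Computing all pairwise distances among 7 points:

d((-2, 7), (2, 10)) = 5.0 <-- minimum
d((-2, 7), (-5, -4)) = 11.4018
d((-2, 7), (6, -9)) = 17.8885
d((-2, 7), (-5, 20)) = 13.3417
d((-2, 7), (14, -10)) = 23.3452
d((-2, 7), (-14, 7)) = 12.0
d((2, 10), (-5, -4)) = 15.6525
d((2, 10), (6, -9)) = 19.4165
d((2, 10), (-5, 20)) = 12.2066
d((2, 10), (14, -10)) = 23.3238
d((2, 10), (-14, 7)) = 16.2788
d((-5, -4), (6, -9)) = 12.083
d((-5, -4), (-5, 20)) = 24.0
d((-5, -4), (14, -10)) = 19.9249
d((-5, -4), (-14, 7)) = 14.2127
d((6, -9), (-5, 20)) = 31.0161
d((6, -9), (14, -10)) = 8.0623
d((6, -9), (-14, 7)) = 25.6125
d((-5, 20), (14, -10)) = 35.5106
d((-5, 20), (-14, 7)) = 15.8114
d((14, -10), (-14, 7)) = 32.7567

Closest pair: (-2, 7) and (2, 10) with distance 5.0

The closest pair is (-2, 7) and (2, 10) with Euclidean distance 5.0. For 7 points, brute-force pairwise comparison is shown above. For large n, the divide-and-conquer algorithm (sort by x, recurse on halves, check the dividing strip) achieves O(n log n).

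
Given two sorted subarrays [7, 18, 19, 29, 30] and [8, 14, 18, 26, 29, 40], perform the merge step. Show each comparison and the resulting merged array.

Merging process:

Compare 7 vs 8: take 7 from left. Merged: [7]
Compare 18 vs 8: take 8 from right. Merged: [7, 8]
Compare 18 vs 14: take 14 from right. Merged: [7, 8, 14]
Compare 18 vs 18: take 18 from left. Merged: [7, 8, 14, 18]
Compare 19 vs 18: take 18 from right. Merged: [7, 8, 14, 18, 18]
Compare 19 vs 26: take 19 from left. Merged: [7, 8, 14, 18, 18, 19]
Compare 29 vs 26: take 26 from right. Merged: [7, 8, 14, 18, 18, 19, 26]
Compare 29 vs 29: take 29 from left. Merged: [7, 8, 14, 18, 18, 19, 26, 29]
Compare 30 vs 29: take 29 from right. Merged: [7, 8, 14, 18, 18, 19, 26, 29, 29]
Compare 30 vs 40: take 30 from left. Merged: [7, 8, 14, 18, 18, 19, 26, 29, 29, 30]
Append remaining from right: [40]. Merged: [7, 8, 14, 18, 18, 19, 26, 29, 29, 30, 40]

Final merged array: [7, 8, 14, 18, 18, 19, 26, 29, 29, 30, 40]
Total comparisons: 10

The merged array is [7, 8, 14, 18, 18, 19, 26, 29, 29, 30, 40], requiring 10 comparisons. The merge step runs in O(n) time where n is the total number of elements.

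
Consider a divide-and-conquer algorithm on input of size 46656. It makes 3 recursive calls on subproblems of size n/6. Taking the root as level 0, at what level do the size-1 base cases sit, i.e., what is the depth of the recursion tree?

For divide and conquer with division factor 6:

Problem sizes at each level:
Level 0: 46656
Level 1: 7776
Level 2: 1296
Level 3: 216
Level 4: 36
Level 5: 6
Level 6: 1

The root is level 0 and the size-1 base case is level 6 (the tree spans levels 0 through 6, i.e. 7 levels counting the root), so the depth is the number of divisions: log_6(46656) = 6

The recursion tree depth is log_6(46656) = 6. At each level, the problem size is divided by 6, so it takes 6 divisions to reduce to a base case of size 1. The algorithm makes 3 recursive calls at each level.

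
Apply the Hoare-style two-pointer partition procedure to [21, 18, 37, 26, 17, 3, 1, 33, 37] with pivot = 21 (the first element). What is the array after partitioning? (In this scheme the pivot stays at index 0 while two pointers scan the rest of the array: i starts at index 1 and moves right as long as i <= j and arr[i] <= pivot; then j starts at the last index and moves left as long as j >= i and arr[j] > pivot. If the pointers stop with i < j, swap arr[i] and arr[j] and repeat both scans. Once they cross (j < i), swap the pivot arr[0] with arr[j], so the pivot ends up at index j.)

Hoare-style two-pointer partition with pivot = 21:

Initial array: [21, 18, 37, 26, 17, 3, 1, 33, 37]

Pointers start at i = 1, j = 8.
i stops at index 2 (arr[2]=37 > 21), j stops at index 6 (arr[6]=1 <= 21): swap arr[2] and arr[6], array becomes [21, 18, 1, 26, 17, 3, 37, 33, 37]
i stops at index 3 (arr[3]=26 > 21), j stops at index 5 (arr[5]=3 <= 21): swap arr[3] and arr[5], array becomes [21, 18, 1, 3, 17, 26, 37, 33, 37]
i ends at 5, j ends at 4: the pointers have crossed (j < i), so scanning stops.

Swap pivot arr[0] with arr[4] to place pivot at position 4: [17, 18, 1, 3, 21, 26, 37, 33, 37]
Pivot position: 4

After partitioning with pivot 21, the array becomes [17, 18, 1, 3, 21, 26, 37, 33, 37]. The pivot is placed at index 4. All elements to the left of the pivot are <= 21, and all elements to the right are > 21.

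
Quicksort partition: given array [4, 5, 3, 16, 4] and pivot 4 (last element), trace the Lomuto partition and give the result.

Lomuto partition with pivot = 4:

Initial array: [4, 5, 3, 16, 4]

arr[0]=4 <= 4: swap with position 0, array becomes [4, 5, 3, 16, 4]
arr[1]=5 > 4: no swap
arr[2]=3 <= 4: swap with position 1, array becomes [4, 3, 5, 16, 4]
arr[3]=16 > 4: no swap

Place pivot at position 2: [4, 3, 4, 16, 5]
Pivot position: 2

After partitioning with pivot 4, the array becomes [4, 3, 4, 16, 5]. The pivot is placed at index 2. All elements to the left of the pivot are <= 4, and all elements to the right are > 4.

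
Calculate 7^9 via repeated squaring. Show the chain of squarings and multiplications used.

Computing 7^9 by squaring (build up from 7^1; each line after the first costs one multiplication):

7^1 = 7
7^2 = (7^1)^2 = 7^2 = 49
7^4 = (7^2)^2 = 49^2 = 2401
7^8 = (7^4)^2 = 2401^2 = 5764801
7^9 = 7 * 7^8 = 7 * 5764801 = 40353607

Result: 40353607
Multiplications needed: 4 (4 lines after 7^1)

7^9 = 40353607. Using exponentiation by squaring, this requires 4 multiplications. The key idea: if the exponent is even, square the half-power; if odd, multiply by the base once.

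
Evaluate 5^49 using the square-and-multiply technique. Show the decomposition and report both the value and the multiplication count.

Computing 5^49 by squaring (build up from 5^1; each line after the first costs one multiplication):

5^1 = 5
5^2 = (5^1)^2 = 5^2 = 25
5^3 = 5 * 5^2 = 5 * 25 = 125
5^6 = (5^3)^2 = 125^2 = 15625
5^12 = (5^6)^2 = 15625^2 = 244140625
5^24 = (5^12)^2 = 244140625^2 = 59604644775390625
5^48 = (5^24)^2 = 59604644775390625^2 = 3552713678800500929355621337890625
5^49 = 5 * 5^48 = 5 * 3552713678800500929355621337890625 = 17763568394002504646778106689453125

Result: 17763568394002504646778106689453125
Multiplications needed: 7 (7 lines after 5^1)

5^49 = 17763568394002504646778106689453125. Using exponentiation by squaring, this requires 7 multiplications. The key idea: if the exponent is even, square the half-power; if odd, multiply by the base once.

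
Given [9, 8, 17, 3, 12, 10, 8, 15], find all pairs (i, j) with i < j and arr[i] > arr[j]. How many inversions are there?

Finding inversions in [9, 8, 17, 3, 12, 10, 8, 15]:

(0, 1): arr[0]=9 > arr[1]=8
(0, 3): arr[0]=9 > arr[3]=3
(0, 6): arr[0]=9 > arr[6]=8
(1, 3): arr[1]=8 > arr[3]=3
(2, 3): arr[2]=17 > arr[3]=3
(2, 4): arr[2]=17 > arr[4]=12
(2, 5): arr[2]=17 > arr[5]=10
(2, 6): arr[2]=17 > arr[6]=8
(2, 7): arr[2]=17 > arr[7]=15
(4, 5): arr[4]=12 > arr[5]=10
(4, 6): arr[4]=12 > arr[6]=8
(5, 6): arr[5]=10 > arr[6]=8

Total inversions: 12

The array has 12 inversion(s): (0,1), (0,3), (0,6), (1,3), (2,3), (2,4), (2,5), (2,6), (2,7), (4,5), (4,6), (5,6). Each pair (i,j) satisfies i < j and arr[i] > arr[j].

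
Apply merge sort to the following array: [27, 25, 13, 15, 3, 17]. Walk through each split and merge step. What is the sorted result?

Merge sort trace:

Split: [27, 25, 13, 15, 3, 17] -> [27, 25, 13] and [15, 3, 17]
  Split: [27, 25, 13] -> [27] and [25, 13]
    Split: [25, 13] -> [25] and [13]
    Merge: [25] + [13] -> [13, 25]
  Merge: [27] + [13, 25] -> [13, 25, 27]
  Split: [15, 3, 17] -> [15] and [3, 17]
    Split: [3, 17] -> [3] and [17]
    Merge: [3] + [17] -> [3, 17]
  Merge: [15] + [3, 17] -> [3, 15, 17]
Merge: [13, 25, 27] + [3, 15, 17] -> [3, 13, 15, 17, 25, 27]

Final sorted array: [3, 13, 15, 17, 25, 27]

The merge sort proceeds by recursively splitting the array and merging sorted halves.
After all merges, the sorted array is [3, 13, 15, 17, 25, 27].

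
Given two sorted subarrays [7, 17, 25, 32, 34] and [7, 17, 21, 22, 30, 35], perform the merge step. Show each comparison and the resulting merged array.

Merging process:

Compare 7 vs 7: take 7 from left. Merged: [7]
Compare 17 vs 7: take 7 from right. Merged: [7, 7]
Compare 17 vs 17: take 17 from left. Merged: [7, 7, 17]
Compare 25 vs 17: take 17 from right. Merged: [7, 7, 17, 17]
Compare 25 vs 21: take 21 from right. Merged: [7, 7, 17, 17, 21]
Compare 25 vs 22: take 22 from right. Merged: [7, 7, 17, 17, 21, 22]
Compare 25 vs 30: take 25 from left. Merged: [7, 7, 17, 17, 21, 22, 25]
Compare 32 vs 30: take 30 from right. Merged: [7, 7, 17, 17, 21, 22, 25, 30]
Compare 32 vs 35: take 32 from left. Merged: [7, 7, 17, 17, 21, 22, 25, 30, 32]
Compare 34 vs 35: take 34 from left. Merged: [7, 7, 17, 17, 21, 22, 25, 30, 32, 34]
Append remaining from right: [35]. Merged: [7, 7, 17, 17, 21, 22, 25, 30, 32, 34, 35]

Final merged array: [7, 7, 17, 17, 21, 22, 25, 30, 32, 34, 35]
Total comparisons: 10

The merged array is [7, 7, 17, 17, 21, 22, 25, 30, 32, 34, 35], requiring 10 comparisons. The merge step runs in O(n) time where n is the total number of elements.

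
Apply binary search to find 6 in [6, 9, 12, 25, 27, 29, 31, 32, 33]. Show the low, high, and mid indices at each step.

Binary search for 6 in [6, 9, 12, 25, 27, 29, 31, 32, 33]:

lo=0, hi=8, mid=4, arr[mid]=27 -> 27 > 6, search left half
lo=0, hi=3, mid=1, arr[mid]=9 -> 9 > 6, search left half
lo=0, hi=0, mid=0, arr[mid]=6 -> Found target at index 0!

Binary search finds 6 at index 0 after 3 comparisons. The search repeatedly halves the search space by comparing with the middle element.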